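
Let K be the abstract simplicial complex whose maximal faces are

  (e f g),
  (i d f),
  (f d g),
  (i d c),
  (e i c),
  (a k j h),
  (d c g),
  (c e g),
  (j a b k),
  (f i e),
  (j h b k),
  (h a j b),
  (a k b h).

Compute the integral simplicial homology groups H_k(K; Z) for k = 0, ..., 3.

H_0 ≅ Z^2,  H_1 = 0,  H_2 ≅ Z,  H_3 ≅ Z.

Order the vertices as a < b < c < d < e < f < g < h < i < j < k. Listing each simplex with vertices in this order, K has dimension 3 with simplices:

  0-simplices (11): a, b, c, d, e, f, g, h, i, j, k
  1-simplices (22): ab, ah, aj, ak, bh, bj, bk, cd, ce, cg, ci, df, dg, di, ef, eg, ei, fg, fi, hj, hk, jk
  2-simplices (18): abh, abj, abk, ahj, ahk, ajk, bhj, bhk, bjk, cdg, cdi, ceg, cei, dfg, dfi, efg, efi, hjk
  3-simplices (5): abhj, abhk, abjk, ahjk, bhjk

so the chain groups are C_0 ≅ Z^11, C_1 ≅ Z^22, C_2 ≅ Z^18, C_3 ≅ Z^5.

Boundary ∂_1: C_1 → C_0 maps an edge to its endpoints' difference, ∂[p,q] = q − p. For instance
  ∂di = i − d.
The resulting 11×22 matrix has rank 9, and its Smith normal form has invariant factors (1,1,1,1,1,1,1,1,1).

The boundary map ∂_2: C_2 → C_1 sends each 2-simplex [p,q,r] to [q,r] − [p,r] + [p,q]. For instance
  ∂ahj = hj − aj + ah,
  ∂hjk = jk − hk + hj.
The 22×18 boundary matrix has rank 13 and Smith normal form diag(1,1,1,1,1,1,1,1,1,1,1,1,1).

Boundary ∂_3: C_3 → C_2 sends each 3-simplex σ to the alternating sum Σ_i (−1)^i (σ with its i-th vertex removed). For instance
  ∂abhj = bhj − ahj + abj − abh,
  ∂abhk = bhk − ahk + abk − abh.
The resulting 18×5 matrix has rank 4, and its Smith normal form has invariant factors (1,1,1,1).

Reading off H_k = ker ∂_k / im ∂_{k+1}:

  H_0: rank C_0 − rank ∂_1 = 11 − 9 = 2, and the invariant factors of ∂_1 are all 1, so H_0 ≅ Z^2.
  H_1: rank ker ∂_1 − rank ∂_2 = (22 − 9) − 13 = 0, and the invariant factors of ∂_2 are all 1, so H_1 ≅ 0.
  H_2: rank ker ∂_2 − rank ∂_3 = (18 − 13) − 4 = 1, and the invariant factors of ∂_3 are all 1, so H_2 ≅ Z.
  H_3: rank ker ∂_3 − rank ∂_4 = (5 − 4) − 0 = 1, and there is no ∂_4, so H_3 ≅ Z.

(K is a triangulation of the disjoint union of the 2-sphere S^2 and the 3-sphere S^3.)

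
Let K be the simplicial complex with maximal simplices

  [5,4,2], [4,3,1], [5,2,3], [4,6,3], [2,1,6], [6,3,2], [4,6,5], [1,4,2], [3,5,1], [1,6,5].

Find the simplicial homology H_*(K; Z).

H_0 = Z,  H_1 = Z/2,  H_2 = 0.

We work with the vertex ordering 1 < 2 < 3 < 4 < 5 < 6. The simplices of K, each written with vertices in increasing order, are:

  0-simplices (6): [1], [2], [3], [4], [5], [6]
  1-simplices (15): [1,2], [1,3], [1,4], [1,5], [1,6], [2,3], [2,4], [2,5], [2,6], [3,4], [3,5], [3,6], [4,5], [4,6], [5,6]
  2-simplices (10): [1,2,4], [1,2,6], [1,3,4], [1,3,5], [1,5,6], [2,3,5], [2,3,6], [2,4,5], [3,4,6], [4,5,6]

Hence C_0 ≅ Z^6, C_1 ≅ Z^15, C_2 ≅ Z^10.

∂_1: C_1 → C_0 is given by ∂[p,q] = [q] − [p]. For instance
  ∂[4,6] = [6] − [4].
As a 6×15 matrix over Z this has rank 5, with invariant factors (1,1,1,1,1).

Boundary ∂_2: C_2 → C_1 maps a triangle to the signed sum of its edges. For instance
  ∂[1,5,6] = [5,6] − [1,6] + [1,5],
  ∂[1,3,4] = [3,4] − [1,4] + [1,3].
The resulting 15×10 matrix has rank 10, and its Smith normal form has invariant factors (1,1,1,1,1,1,1,1,1,2).

Reading off H_k = ker ∂_k / im ∂_{k+1}:

  H_0: rank C_0 − rank ∂_1 = 6 − 5 = 1, and the invariant factors of ∂_1 are all 1, so H_0 ≅ Z.
  H_1: rank ker ∂_1 − rank ∂_2 = (15 − 5) − 10 = 0, and ∂_2 has invariant factor 2 > 1, so H_1 ≅ Z/2.
  H_2: rank ker ∂_2 − rank ∂_3 = (10 − 10) − 0 = 0, and there is no ∂_3, so H_2 ≅ 0.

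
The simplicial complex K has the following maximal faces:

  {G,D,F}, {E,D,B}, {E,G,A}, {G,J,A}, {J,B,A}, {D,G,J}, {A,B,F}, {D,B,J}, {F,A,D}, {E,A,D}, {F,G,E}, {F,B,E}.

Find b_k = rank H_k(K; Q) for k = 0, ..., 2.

Take the total order A < B < D < E < F < G < J on the vertex set. Then K (dimension 2) consists of the simplices:

  0-simplices (7): A, B, D, E, F, G, J
  1-simplices (18): AB, AD, AE, AF, AG, AJ, BD, BE, BF, BJ, DE, DF, DG, DJ, EF, EG, FG, GJ
  2-simplices (12): ABF, ABJ, ADE, ADF, AEG, AGJ, BDE, BDJ, BEF, DFG, DGJ, EFG

giving chain groups C_0 ≅ Z^7, C_1 ≅ Z^18, C_2 ≅ Z^12.

∂_1: C_1 → C_0 is given by ∂[p,q] = [q] − [p]. For instance
  ∂EF = F − E.
The resulting 7×18 matrix has rank 6, and its Smith normal form has invariant factors (1,1,1,1,1,1).

The boundary map ∂_2: C_2 → C_1 maps a triangle to the signed sum of its edges. For instance
  ∂ADF = DF − AF + AD,
  ∂ADE = DE − AE + AD.
As a 18×12 matrix over Z this has rank 12, with invariant factors (1,1,1,1,1,1,1,1,1,1,1,2).

Reading off H_k = ker ∂_k / im ∂_{k+1}:

  H_0: rank C_0 − rank ∂_1 = 7 − 6 = 1, and the invariant factors of ∂_1 are all 1, so H_0 ≅ Z.
  H_1: rank ker ∂_1 − rank ∂_2 = (18 − 6) − 12 = 0, and ∂_2 has invariant factor 2 > 1, so H_1 ≅ Z_2.
  H_2: rank ker ∂_2 − rank ∂_3 = (12 − 12) − 0 = 0, and there is no ∂_3, so H_2 ≅ 0.

Hence the Betti numbers are b_0 = 1, b_1 = 0, b_2 = 0.

b_0 = 1, b_1 = 0, b_2 = 0.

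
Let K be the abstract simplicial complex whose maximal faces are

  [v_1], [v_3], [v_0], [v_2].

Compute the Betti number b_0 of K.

Fix the vertex order v_0 < v_1 < v_2 < v_3 and write every simplex with vertices in increasing order. Then dim K = 0 and the simplices of K are:

  0-simplices (4): [v_0], [v_1], [v_2], [v_3]

so the chain groups are C_0 ≅ Z^4.

Now H_k = ker ∂_k / im ∂_{k+1}, so:

  H_0: rank C_0 − rank ∂_1 = 4 − 0 = 4, and there is no ∂_1, so H_0 ≅ Z^4.

(K is a triangulation of a set of 4 points.)

Hence the Betti numbers are b_0 = 4.

b_0 = 4.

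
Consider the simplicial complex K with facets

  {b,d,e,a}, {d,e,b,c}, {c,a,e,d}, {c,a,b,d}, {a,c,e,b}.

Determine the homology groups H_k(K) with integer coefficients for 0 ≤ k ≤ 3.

Order the vertices as a < b < c < d < e. Listing each simplex with vertices in this order, K has dimension 3 with simplices:

  0-simplices (5): a, b, c, d, e
  1-simplices (10): ab, ac, ad, ae, bc, bd, be, cd, ce, de
  2-simplices (10): abc, abd, abe, acd, ace, ade, bcd, bce, bde, cde
  3-simplices (5): abcd, abce, abde, acde, bcde

giving chain groups C_0 ≅ Z^5, C_1 ≅ Z^10, C_2 ≅ Z^10, C_3 ≅ Z^5.

The boundary map ∂_1: C_1 → C_0 maps an edge to its endpoints' difference, ∂[p,q] = q − p. For instance
  ∂ac = c − a.
As a 5×10 matrix over Z this has rank 4, with invariant factors (1,1,1,1).

The boundary map ∂_2: C_2 → C_1 maps a triangle to the signed sum of its edges. For instance
  ∂abc = bc − ac + ab,
  ∂acd = cd − ad + ac.
The resulting 10×10 matrix has rank 6, and its Smith normal form has invariant factors (1,1,1,1,1,1).

Boundary ∂_3: C_3 → C_2 sends each 3-simplex σ to the alternating sum Σ_i (−1)^i (σ with its i-th vertex removed). For instance
  ∂abde = bde − ade + abe − abd,
  ∂acde = cde − ade + ace − acd.
This gives a 10×5 integer matrix of rank 4; reducing to Smith normal form yields diagonal entries (1,1,1,1).

Reading off H_k = ker ∂_k / im ∂_{k+1}:

  H_0: rank C_0 − rank ∂_1 = 5 − 4 = 1, and the invariant factors of ∂_1 are all 1, so H_0 ≅ Z.
  H_1: rank ker ∂_1 − rank ∂_2 = (10 − 4) − 6 = 0, and the invariant factors of ∂_2 are all 1, so H_1 ≅ 0.
  H_2: rank ker ∂_2 − rank ∂_3 = (10 − 6) − 4 = 0, and the invariant factors of ∂_3 are all 1, so H_2 ≅ 0.
  H_3: rank ker ∂_3 − rank ∂_4 = (5 − 4) − 0 = 1, and there is no ∂_4, so H_3 ≅ Z.

As a check, the Euler characteristic is 5 − 10 + 10 − 5 = 0, which agrees with 1 − 0 + 0 − 1 = 0.

H_0 = Z,  H_1 = 0,  H_2 = 0,  H_3 = Z.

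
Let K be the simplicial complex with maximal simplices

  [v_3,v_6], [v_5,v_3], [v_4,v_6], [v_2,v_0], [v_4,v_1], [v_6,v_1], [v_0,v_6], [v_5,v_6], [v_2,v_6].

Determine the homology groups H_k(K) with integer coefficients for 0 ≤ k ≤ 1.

H_0 = Z,  H_1 = Z^3.

Order the vertices as v_0 < v_1 < v_2 < v_3 < v_4 < v_5 < v_6. Listing each simplex with vertices in this order, K has dimension 1 with simplices:

  0-simplices (7): [v_0], [v_1], [v_2], [v_3], [v_4], [v_5], [v_6]
  1-simplices (9): [v_0,v_2], [v_0,v_6], [v_1,v_4], [v_1,v_6], [v_2,v_6], [v_3,v_5], [v_3,v_6], [v_4,v_6], [v_5,v_6]

so the chain groups are C_0 ≅ Z^7, C_1 ≅ Z^9.

Boundary ∂_1: C_1 → C_0 sends each edge [p,q] (with p < q) to q − p.
This gives a 7×9 integer matrix of rank 6; reducing to Smith normal form yields diagonal entries (1,1,1,1,1,1).

From H_k ≅ ker(∂_k) / im(∂_{k+1}) we obtain:

  H_0: rank C_0 − rank ∂_1 = 7 − 6 = 1, and the invariant factors of ∂_1 are all 1, so H_0 = Z.
  H_1: rank ker ∂_1 − rank ∂_2 = (9 − 6) − 0 = 3, and there is no ∂_2, so H_1 = Z^3.

As a check, the Euler characteristic is 7 − 9 = -2, which agrees with 1 − 3 = -2.
(K is a triangulation of a wedge of 3 circles.)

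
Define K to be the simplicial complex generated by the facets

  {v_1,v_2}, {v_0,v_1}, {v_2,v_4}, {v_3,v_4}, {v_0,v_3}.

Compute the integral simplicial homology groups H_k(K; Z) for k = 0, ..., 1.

K has 5 vertices, 5 edges.
rank ∂_0 = 0, rank ∂_1 = 4 ⇒ b_0 = 5 − 0 − 4 = 1; all invariant factors of ∂_1 are 1 so no torsion. So H_0 ≅ Z.
rank ∂_1 = 4, rank ∂_2 = 0 ⇒ b_1 = 5 − 4 − 0 = 1. So H_1 ≅ Z.

H_0 ≅ Z,  H_1 ≅ Z.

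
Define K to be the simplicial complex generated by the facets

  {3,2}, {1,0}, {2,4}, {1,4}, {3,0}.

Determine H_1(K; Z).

Take the total order 0 < 1 < 2 < 3 < 4 on the vertex set. Then K (dimension 1) consists of the simplices:

  0-simplices (5): [0], [1], [2], [3], [4]
  1-simplices (5): [0,1], [0,3], [1,4], [2,3], [2,4]

so the chain groups are C_0 ≅ Z^5, C_1 ≅ Z^5.

Boundary ∂_1: C_1 → C_0 is given by ∂[p,q] = [q] − [p]. For instance
  ∂[0,3] = [3] − [0].
As a 5×5 matrix over Z this has rank 4, with invariant factors (1,1,1,1).

Computing H_k = (kernel of ∂_k) / (image of ∂_{k+1}):

  H_1: rank ker ∂_1 − rank ∂_2 = (5 − 4) − 0 = 1, and there is no ∂_2, so H_1 = Z.

(K is a triangulation of the circle S^1.)

H_1 = Z.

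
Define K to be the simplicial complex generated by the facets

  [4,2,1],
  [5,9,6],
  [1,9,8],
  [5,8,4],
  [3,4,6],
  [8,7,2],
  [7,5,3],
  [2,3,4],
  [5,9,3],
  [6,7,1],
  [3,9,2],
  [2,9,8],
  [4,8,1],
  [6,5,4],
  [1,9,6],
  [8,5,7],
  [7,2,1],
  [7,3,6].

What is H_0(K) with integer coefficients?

H_0 ≅ Z.

Order the vertices as 1 < 2 < 3 < 4 < 5 < 6 < 7 < 8 < 9. Listing each simplex with vertices in this order, K has dimension 2 with simplices:

  0-simplices (9): [1], [2], [3], [4], [5], [6], [7], [8], [9]
  1-simplices (27): (27 of them)
  2-simplices (18): [1,2,4], [1,2,7], [1,4,8], [1,6,7], [1,6,9], [1,8,9], [2,3,4], [2,3,9], [2,7,8], [2,8,9], [3,4,6], [3,5,7], [3,5,9], [3,6,7], [4,5,6], [4,5,8], [5,6,9], [5,7,8]

Hence C_0 ≅ Z^9, C_1 ≅ Z^27, C_2 ≅ Z^18.

Boundary ∂_1: C_1 → C_0 is given by ∂[p,q] = [q] − [p]. For instance
  ∂[3,6] = [6] − [3].
The 9×27 boundary matrix has rank 8 and Smith normal form diag(1,1,1,1,1,1,1,1).

The boundary map ∂_2: C_2 → C_1 sends each 2-simplex [p,q,r] to [q,r] − [p,r] + [p,q]. For instance
  ∂[5,6,9] = [6,9] − [5,9] + [5,6],
  ∂[3,4,6] = [4,6] − [3,6] + [3,4].
The resulting 27×18 matrix has rank 18, and its Smith normal form has invariant factors (1,1,1,1,1,1,1,1,1,1,1,1,1,1,1,1,1,2).

Computing H_k = (kernel of ∂_k) / (image of ∂_{k+1}):

  H_0: rank C_0 − rank ∂_1 = 9 − 8 = 1, and the invariant factors of ∂_1 are all 1, so H_0 = Z.

(K is a triangulation of the Klein bottle.)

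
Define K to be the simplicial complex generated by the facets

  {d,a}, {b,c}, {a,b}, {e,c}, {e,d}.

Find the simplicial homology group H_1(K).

Take the total order a < b < c < d < e on the vertex set. Then K (dimension 1) consists of the simplices:

  0-simplices (5): a, b, c, d, e
  1-simplices (5): ab, ad, bc, ce, de

giving chain groups C_0 ≅ Z^5, C_1 ≅ Z^5.

The boundary map ∂_1: C_1 → C_0 sends each edge [p,q] (with p < q) to q − p. For instance
  ∂ab = b − a.
The 5×5 boundary matrix has rank 4 and Smith normal form diag(1,1,1,1).

Now H_k = ker ∂_k / im ∂_{k+1}, so:

  H_1: rank ker ∂_1 − rank ∂_2 = (5 − 4) − 0 = 1, and there is no ∂_2, so H_1 = Z.

H_1 = Z.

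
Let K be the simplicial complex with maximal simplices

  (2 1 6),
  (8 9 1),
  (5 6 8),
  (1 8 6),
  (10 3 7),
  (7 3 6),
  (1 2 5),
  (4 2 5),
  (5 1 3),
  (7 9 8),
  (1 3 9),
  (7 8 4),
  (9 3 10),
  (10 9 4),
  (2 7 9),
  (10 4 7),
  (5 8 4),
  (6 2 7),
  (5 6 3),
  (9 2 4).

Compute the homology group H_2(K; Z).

H_2 = 0.

We work with the vertex ordering 1 < 2 < 3 < 4 < 5 < 6 < 7 < 8 < 9 < 10. The simplices of K, each written with vertices in increasing order, are:

  0-simplices (10): [1], [2], [3], [4], [5], [6], [7], [8], [9], [10]
  1-simplices (30): (30 of them)
  2-simplices (20): (20 of them)

Hence C_0 ≅ Z^10, C_1 ≅ Z^30, C_2 ≅ Z^20.

∂_1: C_1 → C_0 sends each edge [p,q] (with p < q) to q − p. For instance
  ∂[3,6] = [6] − [3].
As a 10×30 matrix over Z this has rank 9, with invariant factors (1,1,1,1,1,1,1,1,1).

∂_2: C_2 → C_1 maps a triangle to the signed sum of its edges. For instance
  ∂[1,8,9] = [8,9] − [1,9] + [1,8],
  ∂[1,2,6] = [2,6] − [1,6] + [1,2].
The 30×20 boundary matrix has rank 20 and Smith normal form diag(1,1,1,1,1,1,1,1,1,1,1,1,1,1,1,1,1,1,1,2).

Now H_k = ker ∂_k / im ∂_{k+1}, so:

  H_2: rank ker ∂_2 − rank ∂_3 = (20 − 20) − 0 = 0, and there is no ∂_3, so H_2 = 0.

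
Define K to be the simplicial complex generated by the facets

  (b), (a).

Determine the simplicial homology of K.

Order the vertices as a < b. Listing each simplex with vertices in this order, K has dimension 0 with simplices:

  0-simplices (2): a, b

so the chain groups are C_0 ≅ Z^2.

From H_k ≅ ker(∂_k) / im(∂_{k+1}) we obtain:

  H_0: rank C_0 − rank ∂_1 = 2 − 0 = 2, and there is no ∂_1, so H_0 ≅ Z^2.

H_0 = Z^2.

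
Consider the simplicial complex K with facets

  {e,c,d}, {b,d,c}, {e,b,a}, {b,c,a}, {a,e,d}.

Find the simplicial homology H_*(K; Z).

H_0 ≅ Z,  H_1 ≅ Z,  H_2 = 0.

Fix the vertex order a < b < c < d < e and write every simplex with vertices in increasing order. Then dim K = 2 and the simplices of K are:

  0-simplices (5): a, b, c, d, e
  1-simplices (10): ab, ac, ad, ae, bc, bd, be, cd, ce, de
  2-simplices (5): abc, abe, ade, bcd, cde

giving chain groups C_0 ≅ Z^5, C_1 ≅ Z^10, C_2 ≅ Z^5.

∂_1: C_1 → C_0 sends each edge [p,q] (with p < q) to q − p. For instance
  ∂ae = e − a.
As a 5×10 matrix over Z this has rank 4, with invariant factors (1,1,1,1).

Boundary ∂_2: C_2 → C_1 sends each 2-simplex [p,q,r] to [q,r] − [p,r] + [p,q]. For instance
  ∂bcd = cd − bd + bc,
  ∂ade = de − ae + ad.
As a 10×5 matrix over Z this has rank 5, with invariant factors (1,1,1,1,1).

From H_k ≅ ker(∂_k) / im(∂_{k+1}) we obtain:

  H_0: rank C_0 − rank ∂_1 = 5 − 4 = 1, and the invariant factors of ∂_1 are all 1, so H_0 = Z.
  H_1: rank ker ∂_1 − rank ∂_2 = (10 − 4) − 5 = 1, and the invariant factors of ∂_2 are all 1, so H_1 = Z.
  H_2: rank ker ∂_2 − rank ∂_3 = (5 − 5) − 0 = 0, and there is no ∂_3, so H_2 = 0.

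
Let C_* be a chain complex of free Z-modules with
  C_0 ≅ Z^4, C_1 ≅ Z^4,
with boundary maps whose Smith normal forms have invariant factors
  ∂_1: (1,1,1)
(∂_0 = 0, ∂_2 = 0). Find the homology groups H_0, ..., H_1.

H_0: b_0 = 4 − 0 − 3 = 1; torsion from ∂_1 factors > 1: none. So H_0 = Z.
H_1: b_1 = 4 − 3 − 0 = 1; torsion from ∂_2 factors > 1: none. So H_1 = Z.

H_0 = Z,  H_1 = Z.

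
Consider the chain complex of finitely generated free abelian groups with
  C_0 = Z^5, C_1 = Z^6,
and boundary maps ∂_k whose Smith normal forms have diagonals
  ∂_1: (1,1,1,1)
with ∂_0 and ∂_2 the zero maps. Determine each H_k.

H_0 = Z,  H_1 = Z^2.

H_0: b_0 = 5 − 0 − 4 = 1; torsion from ∂_1 factors > 1: none. So H_0 = Z.
H_1: b_1 = 6 − 4 − 0 = 2; torsion from ∂_2 factors > 1: none. So H_1 = Z^2.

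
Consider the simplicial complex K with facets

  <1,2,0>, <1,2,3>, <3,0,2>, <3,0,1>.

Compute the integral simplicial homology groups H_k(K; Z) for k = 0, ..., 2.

Take the total order 0 < 1 < 2 < 3 on the vertex set. Then K (dimension 2) consists of the simplices:

  0-simplices (4): [0], [1], [2], [3]
  1-simplices (6): [0,1], [0,2], [0,3], [1,2], [1,3], [2,3]
  2-simplices (4): [0,1,2], [0,1,3], [0,2,3], [1,2,3]

so the chain groups are C_0 ≅ Z^4, C_1 ≅ Z^6, C_2 ≅ Z^4.

The boundary map ∂_1: C_1 → C_0 is given by ∂[p,q] = [q] − [p].
The resulting 4×6 matrix has rank 3, and its Smith normal form has invariant factors (1,1,1).

The boundary map ∂_2: C_2 → C_1 sends each 2-simplex [p,q,r] to [q,r] − [p,r] + [p,q]. For instance
  ∂[0,2,3] = [2,3] − [0,3] + [0,2],
  ∂[0,1,3] = [1,3] − [0,3] + [0,1].
As a 6×4 matrix over Z this has rank 3, with invariant factors (1,1,1).

From H_k ≅ ker(∂_k) / im(∂_{k+1}) we obtain:

  H_0: rank C_0 − rank ∂_1 = 4 − 3 = 1, and the invariant factors of ∂_1 are all 1, so H_0 = Z.
  H_1: rank ker ∂_1 − rank ∂_2 = (6 − 3) − 3 = 0, and the invariant factors of ∂_2 are all 1, so H_1 = 0.
  H_2: rank ker ∂_2 − rank ∂_3 = (4 − 3) − 0 = 1, and there is no ∂_3, so H_2 = Z.

As a check, the Euler characteristic is 4 − 6 + 4 = 2, which agrees with 1 − 0 + 1 = 2.
(K is a triangulation of the 2-sphere S^2.)

H_0 = Z,  H_1 = 0,  H_2 = Z.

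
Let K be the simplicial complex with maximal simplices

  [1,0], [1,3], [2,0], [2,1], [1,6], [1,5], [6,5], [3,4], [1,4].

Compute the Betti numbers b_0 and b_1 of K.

b_0 = 1, b_1 = 3.

Order the vertices as 0 < 1 < 2 < 3 < 4 < 5 < 6. Listing each simplex with vertices in this order, K has dimension 1 with simplices:

  0-simplices (7): [0], [1], [2], [3], [4], [5], [6]
  1-simplices (9): [0,1], [0,2], [1,2], [1,3], [1,4], [1,5], [1,6], [3,4], [5,6]

giving chain groups C_0 ≅ Z^7, C_1 ≅ Z^9.

∂_1: C_1 → C_0 is given by ∂[p,q] = [q] − [p].
This gives a 7×9 integer matrix of rank 6; reducing to Smith normal form yields diagonal entries (1,1,1,1,1,1).

Now H_k = ker ∂_k / im ∂_{k+1}, so:

  H_0: rank C_0 − rank ∂_1 = 7 − 6 = 1, and the invariant factors of ∂_1 are all 1, so H_0 = Z.
  H_1: rank ker ∂_1 − rank ∂_2 = (9 − 6) − 0 = 3, and there is no ∂_2, so H_1 = Z^3.

Hence the Betti numbers are b_0 = 1, b_1 = 3.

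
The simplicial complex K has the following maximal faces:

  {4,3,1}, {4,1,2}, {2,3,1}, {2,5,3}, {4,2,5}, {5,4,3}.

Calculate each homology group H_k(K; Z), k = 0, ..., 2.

Fix the vertex order 1 < 2 < 3 < 4 < 5 and write every simplex with vertices in increasing order. Then dim K = 2 and the simplices of K are:

  0-simplices (5): [1], [2], [3], [4], [5]
  1-simplices (9): [1,2], [1,3], [1,4], [2,3], [2,4], [2,5], [3,4], [3,5], [4,5]
  2-simplices (6): [1,2,3], [1,2,4], [1,3,4], [2,3,5], [2,4,5], [3,4,5]

Hence C_0 ≅ Z^5, C_1 ≅ Z^9, C_2 ≅ Z^6.

Boundary ∂_1: C_1 → C_0 is given by ∂[p,q] = [q] − [p].
This gives a 5×9 integer matrix of rank 4; reducing to Smith normal form yields diagonal entries (1,1,1,1).

∂_2: C_2 → C_1 maps a triangle to the signed sum of its edges. For instance
  ∂[2,3,5] = [3,5] − [2,5] + [2,3],
  ∂[2,4,5] = [4,5] − [2,5] + [2,4].
This gives a 9×6 integer matrix of rank 5; reducing to Smith normal form yields diagonal entries (1,1,1,1,1).

From H_k ≅ ker(∂_k) / im(∂_{k+1}) we obtain:

  H_0: rank C_0 − rank ∂_1 = 5 − 4 = 1, and the invariant factors of ∂_1 are all 1, so H_0 ≅ Z.
  H_1: rank ker ∂_1 − rank ∂_2 = (9 − 4) − 5 = 0, and the invariant factors of ∂_2 are all 1, so H_1 ≅ 0.
  H_2: rank ker ∂_2 − rank ∂_3 = (6 − 5) − 0 = 1, and there is no ∂_3, so H_2 ≅ Z.

As a check, the Euler characteristic is 5 − 9 + 6 = 2, which agrees with 1 − 0 + 1 = 2.

H_0 ≅ Z,  H_1 = 0,  H_2 ≅ Z.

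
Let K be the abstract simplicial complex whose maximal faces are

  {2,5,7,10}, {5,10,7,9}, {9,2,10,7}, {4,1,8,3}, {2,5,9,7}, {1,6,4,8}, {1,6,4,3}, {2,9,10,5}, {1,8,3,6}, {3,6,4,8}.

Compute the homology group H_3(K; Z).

We work with the vertex ordering 1 < 2 < 3 < 4 < 5 < 6 < 7 < 8 < 9 < 10. The simplices of K, each written with vertices in increasing order, are:

  0-simplices (10): [1], [2], [3], [4], [5], [6], [7], [8], [9], [10]
  1-simplices (20): [1,3], [1,4], [1,6], [1,8], [2,5], [2,7], [2,9], [2,10], [3,4], [3,6], [3,8], [4,6], [4,8], [5,7], [5,9], [5,10], [6,8], [7,9], [7,10], [9,10]
  2-simplices (20): (20 of them)
  3-simplices (10): [1,3,4,6], [1,3,4,8], [1,3,6,8], [1,4,6,8], [2,5,7,9], [2,5,7,10], [2,5,9,10], [2,7,9,10], [3,4,6,8], [5,7,9,10]

so the chain groups are C_0 ≅ Z^10, C_1 ≅ Z^20, C_2 ≅ Z^20, C_3 ≅ Z^10.

Boundary ∂_1: C_1 → C_0 sends each edge [p,q] (with p < q) to q − p. For instance
  ∂[3,4] = [4] − [3].
The resulting 10×20 matrix has rank 8, and its Smith normal form has invariant factors (1,1,1,1,1,1,1,1).

∂_2: C_2 → C_1 acts by ∂[p,q,r] = [q,r] − [p,r] + [p,q]. For instance
  ∂[1,3,6] = [3,6] − [1,6] + [1,3],
  ∂[3,4,6] = [4,6] − [3,6] + [3,4].
This gives a 20×20 integer matrix of rank 12; reducing to Smith normal form yields diagonal entries (1,1,1,1,1,1,1,1,1,1,1,1).

The boundary map ∂_3: C_3 → C_2 sends each 3-simplex σ to the alternating sum Σ_i (−1)^i (σ with its i-th vertex removed). For instance
  ∂[5,7,9,10] = [7,9,10] − [5,9,10] + [5,7,10] − [5,7,9],
  ∂[1,4,6,8] = [4,6,8] − [1,6,8] + [1,4,8] − [1,4,6].
This gives a 20×10 integer matrix of rank 8; reducing to Smith normal form yields diagonal entries (1,1,1,1,1,1,1,1).

Computing H_k = (kernel of ∂_k) / (image of ∂_{k+1}):

  H_3: rank ker ∂_3 − rank ∂_4 = (10 − 8) − 0 = 2, and there is no ∂_4, so H_3 ≅ Z^2.

H_3 ≅ Z^2.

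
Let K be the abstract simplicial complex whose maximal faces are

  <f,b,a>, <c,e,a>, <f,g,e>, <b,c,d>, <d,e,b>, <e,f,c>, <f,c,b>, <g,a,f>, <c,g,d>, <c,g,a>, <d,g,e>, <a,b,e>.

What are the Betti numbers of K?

b_0 = 1, b_1 = 0, b_2 = 0.

We work with the vertex ordering a < b < c < d < e < f < g. The simplices of K, each written with vertices in increasing order, are:

  0-simplices (7): a, b, c, d, e, f, g
  1-simplices (18): ab, ac, ae, af, ag, bc, bd, be, bf, cd, ce, cf, cg, de, dg, ef, eg, fg
  2-simplices (12): abe, abf, ace, acg, afg, bcd, bcf, bde, cdg, cef, deg, efg

Hence C_0 ≅ Z^7, C_1 ≅ Z^18, C_2 ≅ Z^12.

Boundary ∂_1: C_1 → C_0 is given by ∂[p,q] = [q] − [p]. For instance
  ∂ae = e − a.
The 7×18 boundary matrix has rank 6 and Smith normal form diag(1,1,1,1,1,1).

Boundary ∂_2: C_2 → C_1 sends each 2-simplex [p,q,r] to [q,r] − [p,r] + [p,q]. For instance
  ∂abe = be − ae + ab,
  ∂cdg = dg − cg + cd.
This gives a 18×12 integer matrix of rank 12; reducing to Smith normal form yields diagonal entries (1,1,1,1,1,1,1,1,1,1,1,2).

From H_k ≅ ker(∂_k) / im(∂_{k+1}) we obtain:

  H_0: rank C_0 − rank ∂_1 = 7 − 6 = 1, and the invariant factors of ∂_1 are all 1, so H_0 = Z.
  H_1: rank ker ∂_1 − rank ∂_2 = (18 − 6) − 12 = 0, and ∂_2 has invariant factor 2 > 1, so H_1 = Z/2.
  H_2: rank ker ∂_2 − rank ∂_3 = (12 − 12) − 0 = 0, and there is no ∂_3, so H_2 = 0.

As a check, the Euler characteristic is 7 − 18 + 12 = 1, which agrees with 1 − 0 + 0 = 1.
(K is a triangulation of the real projective plane RP^2.)

Hence the Betti numbers are b_0 = 1, b_1 = 0, b_2 = 0.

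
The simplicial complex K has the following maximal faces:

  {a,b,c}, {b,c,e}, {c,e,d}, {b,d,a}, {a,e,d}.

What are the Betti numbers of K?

Order the vertices as a < b < c < d < e. Listing each simplex with vertices in this order, K has dimension 2 with simplices:

  0-simplices (5): a, b, c, d, e
  1-simplices (10): ab, ac, ad, ae, bc, bd, be, cd, ce, de
  2-simplices (5): abc, abd, ade, bce, cde

giving chain groups C_0 ≅ Z^5, C_1 ≅ Z^10, C_2 ≅ Z^5.

Boundary ∂_1: C_1 → C_0 sends each edge [p,q] (with p < q) to q − p. For instance
  ∂ce = e − c.
As a 5×10 matrix over Z this has rank 4, with invariant factors (1,1,1,1).

Boundary ∂_2: C_2 → C_1 acts by ∂[p,q,r] = [q,r] − [p,r] + [p,q]. For instance
  ∂ade = de − ae + ad,
  ∂abc = bc − ac + ab.
This gives a 10×5 integer matrix of rank 5; reducing to Smith normal form yields diagonal entries (1,1,1,1,1).

From H_k ≅ ker(∂_k) / im(∂_{k+1}) we obtain:

  H_0: rank C_0 − rank ∂_1 = 5 − 4 = 1, and the invariant factors of ∂_1 are all 1, so H_0 = Z.
  H_1: rank ker ∂_1 − rank ∂_2 = (10 − 4) − 5 = 1, and the invariant factors of ∂_2 are all 1, so H_1 = Z.
  H_2: rank ker ∂_2 − rank ∂_3 = (5 − 5) − 0 = 0, and there is no ∂_3, so H_2 = 0.

(K is a triangulation of the Möbius band.)

Hence the Betti numbers are b_0 = 1, b_1 = 1, b_2 = 0.

b_0 = 1, b_1 = 1, b_2 = 0.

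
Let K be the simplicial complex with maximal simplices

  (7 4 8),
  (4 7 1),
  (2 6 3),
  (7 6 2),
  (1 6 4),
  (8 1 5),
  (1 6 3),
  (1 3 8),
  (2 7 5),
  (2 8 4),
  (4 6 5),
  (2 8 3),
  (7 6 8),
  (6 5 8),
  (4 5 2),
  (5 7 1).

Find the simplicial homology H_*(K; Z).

H_0 = Z,  H_1 = Z^2,  H_2 = Z.

Take the total order 1 < 2 < 3 < 4 < 5 < 6 < 7 < 8 on the vertex set. Then K (dimension 2) consists of the simplices:

  0-simplices (8): [1], [2], [3], [4], [5], [6], [7], [8]
  1-simplices (24): (24 of them)
  2-simplices (16): [1,3,6], [1,3,8], [1,4,6], [1,4,7], [1,5,7], [1,5,8], [2,3,6], [2,3,8], [2,4,5], [2,4,8], [2,5,7], [2,6,7], [4,5,6], [4,7,8], [5,6,8], [6,7,8]

Hence C_0 ≅ Z^8, C_1 ≅ Z^24, C_2 ≅ Z^16.

∂_1: C_1 → C_0 maps an edge to its endpoints' difference, ∂[p,q] = q − p. For instance
  ∂[2,6] = [6] − [2].
This gives a 8×24 integer matrix of rank 7; reducing to Smith normal form yields diagonal entries (1,1,1,1,1,1,1).

∂_2: C_2 → C_1 acts by ∂[p,q,r] = [q,r] − [p,r] + [p,q]. For instance
  ∂[2,4,5] = [4,5] − [2,5] + [2,4],
  ∂[4,5,6] = [5,6] − [4,6] + [4,5].
The resulting 24×16 matrix has rank 15, and its Smith normal form has invariant factors (1,1,1,1,1,1,1,1,1,1,1,1,1,1,1).

Computing H_k = (kernel of ∂_k) / (image of ∂_{k+1}):

  H_0: rank C_0 − rank ∂_1 = 8 − 7 = 1, and the invariant factors of ∂_1 are all 1, so H_0 ≅ Z.
  H_1: rank ker ∂_1 − rank ∂_2 = (24 − 7) − 15 = 2, and the invariant factors of ∂_2 are all 1, so H_1 ≅ Z^2.
  H_2: rank ker ∂_2 − rank ∂_3 = (16 − 15) − 0 = 1, and there is no ∂_3, so H_2 ≅ Z.

As a check, the Euler characteristic is 8 − 24 + 16 = 0, which agrees with 1 − 2 + 1 = 0.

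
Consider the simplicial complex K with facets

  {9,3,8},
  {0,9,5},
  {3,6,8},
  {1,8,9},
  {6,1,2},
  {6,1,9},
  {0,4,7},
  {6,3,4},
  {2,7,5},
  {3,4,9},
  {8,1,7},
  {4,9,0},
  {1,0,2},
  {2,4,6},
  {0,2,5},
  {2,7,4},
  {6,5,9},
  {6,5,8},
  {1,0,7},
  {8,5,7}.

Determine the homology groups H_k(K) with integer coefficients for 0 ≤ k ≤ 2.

Take the total order 0 < 1 < 2 < 3 < 4 < 5 < 6 < 7 < 8 < 9 on the vertex set. Then K (dimension 2) consists of the simplices:

  0-simplices (10): [0], [1], [2], [3], [4], [5], [6], [7], [8], [9]
  1-simplices (30): (30 of them)
  2-simplices (20): (20 of them)

so the chain groups are C_0 ≅ Z^10, C_1 ≅ Z^30, C_2 ≅ Z^20.

The boundary map ∂_1: C_1 → C_0 sends each edge [p,q] (with p < q) to q − p.
The 10×30 boundary matrix has rank 9 and Smith normal form diag(1,1,1,1,1,1,1,1,1).

The boundary map ∂_2: C_2 → C_1 maps a triangle to the signed sum of its edges. For instance
  ∂[1,7,8] = [7,8] − [1,8] + [1,7],
  ∂[5,6,8] = [6,8] − [5,8] + [5,6].
The 30×20 boundary matrix has rank 20 and Smith normal form diag(1,1,1,1,1,1,1,1,1,1,1,1,1,1,1,1,1,1,1,2).

Now H_k = ker ∂_k / im ∂_{k+1}, so:

  H_0: rank C_0 − rank ∂_1 = 10 − 9 = 1, and the invariant factors of ∂_1 are all 1, so H_0 ≅ Z.
  H_1: rank ker ∂_1 − rank ∂_2 = (30 − 9) − 20 = 1, and ∂_2 has invariant factor 2 > 1, so H_1 ≅ Z ⊕ Z/2.
  H_2: rank ker ∂_2 − rank ∂_3 = (20 − 20) − 0 = 0, and there is no ∂_3, so H_2 ≅ 0.

H_0 = Z,  H_1 = Z ⊕ Z/2,  H_2 = 0.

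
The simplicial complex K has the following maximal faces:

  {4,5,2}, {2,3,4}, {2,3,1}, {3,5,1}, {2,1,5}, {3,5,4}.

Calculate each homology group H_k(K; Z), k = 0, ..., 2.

H_0 ≅ Z,  H_1 = 0,  H_2 ≅ Z.

Order the vertices as 1 < 2 < 3 < 4 < 5. Listing each simplex with vertices in this order, K has dimension 2 with simplices:

  0-simplices (5): [1], [2], [3], [4], [5]
  1-simplices (9): [1,2], [1,3], [1,5], [2,3], [2,4], [2,5], [3,4], [3,5], [4,5]
  2-simplices (6): [1,2,3], [1,2,5], [1,3,5], [2,3,4], [2,4,5], [3,4,5]

so the chain groups are C_0 ≅ Z^5, C_1 ≅ Z^9, C_2 ≅ Z^6.

The boundary map ∂_1: C_1 → C_0 sends each edge [p,q] (with p < q) to q − p. For instance
  ∂[2,5] = [5] − [2].
The resulting 5×9 matrix has rank 4, and its Smith normal form has invariant factors (1,1,1,1).

Boundary ∂_2: C_2 → C_1 sends each 2-simplex [p,q,r] to [q,r] − [p,r] + [p,q]. For instance
  ∂[2,4,5] = [4,5] − [2,5] + [2,4],
  ∂[1,2,5] = [2,5] − [1,5] + [1,2].
The resulting 9×6 matrix has rank 5, and its Smith normal form has invariant factors (1,1,1,1,1).

Computing H_k = (kernel of ∂_k) / (image of ∂_{k+1}):

  H_0: rank C_0 − rank ∂_1 = 5 − 4 = 1, and the invariant factors of ∂_1 are all 1, so H_0 = Z.
  H_1: rank ker ∂_1 − rank ∂_2 = (9 − 4) − 5 = 0, and the invariant factors of ∂_2 are all 1, so H_1 = 0.
  H_2: rank ker ∂_2 − rank ∂_3 = (6 − 5) − 0 = 1, and there is no ∂_3, so H_2 = Z.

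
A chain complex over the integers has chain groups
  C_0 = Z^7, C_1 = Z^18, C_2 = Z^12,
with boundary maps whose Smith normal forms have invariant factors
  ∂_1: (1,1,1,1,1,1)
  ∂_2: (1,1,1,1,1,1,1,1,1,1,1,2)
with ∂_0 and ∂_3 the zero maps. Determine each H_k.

H_0 = Z,  H_1 = Z/2Z,  H_2 = 0.

H_0: b_0 = 7 − 0 − 6 = 1; torsion from ∂_1 factors > 1: none. So H_0 = Z.
H_1: b_1 = 18 − 6 − 12 = 0; torsion from ∂_2 factors > 1: [2]. So H_1 = Z/2Z.
H_2: b_2 = 12 − 12 − 0 = 0; torsion from ∂_3 factors > 1: none. So H_2 = 0.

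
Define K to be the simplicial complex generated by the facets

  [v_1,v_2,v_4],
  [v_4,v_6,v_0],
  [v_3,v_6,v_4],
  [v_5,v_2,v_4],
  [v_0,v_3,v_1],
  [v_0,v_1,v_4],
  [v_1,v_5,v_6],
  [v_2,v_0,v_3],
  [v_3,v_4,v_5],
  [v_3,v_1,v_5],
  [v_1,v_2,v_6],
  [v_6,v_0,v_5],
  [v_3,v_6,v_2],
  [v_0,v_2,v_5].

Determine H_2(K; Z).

H_2 ≅ Z.

Take the total order v_0 < v_1 < v_2 < v_3 < v_4 < v_5 < v_6 on the vertex set. Then K (dimension 2) consists of the simplices:

  0-simplices (7): [v_0], [v_1], [v_2], [v_3], [v_4], [v_5], [v_6]
  1-simplices (21): (21 of them)
  2-simplices (14): (14 of them)

so the chain groups are C_0 ≅ Z^7, C_1 ≅ Z^21, C_2 ≅ Z^14.

Boundary ∂_1: C_1 → C_0 is given by ∂[p,q] = [q] − [p].
As a 7×21 matrix over Z this has rank 6, with invariant factors (1,1,1,1,1,1).

The boundary map ∂_2: C_2 → C_1 maps a triangle to the signed sum of its edges. For instance
  ∂[v_3,v_4,v_5] = [v_4,v_5] − [v_3,v_5] + [v_3,v_4],
  ∂[v_0,v_2,v_5] = [v_2,v_5] − [v_0,v_5] + [v_0,v_2].
This gives a 21×14 integer matrix of rank 13; reducing to Smith normal form yields diagonal entries (1,1,1,1,1,1,1,1,1,1,1,1,1).

From H_k ≅ ker(∂_k) / im(∂_{k+1}) we obtain:

  H_2: rank ker ∂_2 − rank ∂_3 = (14 − 13) − 0 = 1, and there is no ∂_3, so H_2 ≅ Z.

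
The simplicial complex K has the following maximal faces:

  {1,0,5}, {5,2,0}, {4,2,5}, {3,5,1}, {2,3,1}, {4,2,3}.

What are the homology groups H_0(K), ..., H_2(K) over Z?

H_0 ≅ Z,  H_1 ≅ Z,  H_2 = 0.

We work with the vertex ordering 0 < 1 < 2 < 3 < 4 < 5. The simplices of K, each written with vertices in increasing order, are:

  0-simplices (6): [0], [1], [2], [3], [4], [5]
  1-simplices (12): [0,1], [0,2], [0,5], [1,2], [1,3], [1,5], [2,3], [2,4], [2,5], [3,4], [3,5], [4,5]
  2-simplices (6): [0,1,5], [0,2,5], [1,2,3], [1,3,5], [2,3,4], [2,4,5]

Hence C_0 ≅ Z^6, C_1 ≅ Z^12, C_2 ≅ Z^6.

∂_1: C_1 → C_0 sends each edge [p,q] (with p < q) to q − p. For instance
  ∂[3,4] = [4] − [3].
As a 6×12 matrix over Z this has rank 5, with invariant factors (1,1,1,1,1).

∂_2: C_2 → C_1 acts by ∂[p,q,r] = [q,r] − [p,r] + [p,q]. For instance
  ∂[1,3,5] = [3,5] − [1,5] + [1,3],
  ∂[0,2,5] = [2,5] − [0,5] + [0,2].
The resulting 12×6 matrix has rank 6, and its Smith normal form has invariant factors (1,1,1,1,1,1).

Reading off H_k = ker ∂_k / im ∂_{k+1}:

  H_0: rank C_0 − rank ∂_1 = 6 − 5 = 1, and the invariant factors of ∂_1 are all 1, so H_0 ≅ Z.
  H_1: rank ker ∂_1 − rank ∂_2 = (12 − 5) − 6 = 1, and the invariant factors of ∂_2 are all 1, so H_1 ≅ Z.
  H_2: rank ker ∂_2 − rank ∂_3 = (6 − 6) − 0 = 0, and there is no ∂_3, so H_2 ≅ 0.

As a check, the Euler characteristic is 6 − 12 + 6 = 0, which agrees with 1 − 1 + 0 = 0.
(K is a triangulation of the cylinder S^1 x I.)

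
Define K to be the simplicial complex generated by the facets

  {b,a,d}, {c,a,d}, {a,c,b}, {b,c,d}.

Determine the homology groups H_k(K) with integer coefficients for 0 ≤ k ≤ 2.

H_0 = Z,  H_1 = 0,  H_2 = Z.

Fix the vertex order a < b < c < d and write every simplex with vertices in increasing order. Then dim K = 2 and the simplices of K are:

  0-simplices (4): a, b, c, d
  1-simplices (6): ab, ac, ad, bc, bd, cd
  2-simplices (4): abc, abd, acd, bcd

Hence C_0 ≅ Z^4, C_1 ≅ Z^6, C_2 ≅ Z^4.

∂_1: C_1 → C_0 is given by ∂[p,q] = [q] − [p]. For instance
  ∂cd = d − c.
The 4×6 boundary matrix has rank 3 and Smith normal form diag(1,1,1).

The boundary map ∂_2: C_2 → C_1 maps a triangle to the signed sum of its edges. For instance
  ∂abd = bd − ad + ab,
  ∂abc = bc − ac + ab.
The 6×4 boundary matrix has rank 3 and Smith normal form diag(1,1,1).

Now H_k = ker ∂_k / im ∂_{k+1}, so:

  H_0: rank C_0 − rank ∂_1 = 4 − 3 = 1, and the invariant factors of ∂_1 are all 1, so H_0 ≅ Z.
  H_1: rank ker ∂_1 − rank ∂_2 = (6 − 3) − 3 = 0, and the invariant factors of ∂_2 are all 1, so H_1 ≅ 0.
  H_2: rank ker ∂_2 − rank ∂_3 = (4 − 3) − 0 = 1, and there is no ∂_3, so H_2 ≅ Z.

As a check, the Euler characteristic is 4 − 6 + 4 = 2, which agrees with 1 − 0 + 1 = 2.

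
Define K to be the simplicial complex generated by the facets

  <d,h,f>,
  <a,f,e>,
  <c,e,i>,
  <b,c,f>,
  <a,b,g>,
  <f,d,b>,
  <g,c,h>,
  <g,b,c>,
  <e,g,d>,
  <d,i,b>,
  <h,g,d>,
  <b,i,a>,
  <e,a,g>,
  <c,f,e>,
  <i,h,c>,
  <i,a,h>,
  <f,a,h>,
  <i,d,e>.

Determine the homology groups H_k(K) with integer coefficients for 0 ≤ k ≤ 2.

K has 9 vertices, 27 edges, 18 triangles.
rank ∂_0 = 0, rank ∂_1 = 8 ⇒ b_0 = 9 − 0 − 8 = 1; all invariant factors of ∂_1 are 1 so no torsion. So H_0 ≅ Z.
rank ∂_1 = 8, rank ∂_2 = 17 ⇒ b_1 = 27 − 8 − 17 = 2; all invariant factors of ∂_2 are 1 so no torsion. So H_1 ≅ Z^2.
rank ∂_2 = 17, rank ∂_3 = 0 ⇒ b_2 = 18 − 17 − 0 = 1. So H_2 ≅ Z.

H_0 ≅ Z,  H_1 ≅ Z^2,  H_2 ≅ Z.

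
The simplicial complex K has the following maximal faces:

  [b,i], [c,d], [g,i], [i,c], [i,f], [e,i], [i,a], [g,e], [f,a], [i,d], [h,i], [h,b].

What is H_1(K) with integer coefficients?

H_1 = Z^4.

We work with the vertex ordering a < b < c < d < e < f < g < h < i. The simplices of K, each written with vertices in increasing order, are:

  0-simplices (9): a, b, c, d, e, f, g, h, i
  1-simplices (12): af, ai, bh, bi, cd, ci, di, eg, ei, fi, gi, hi

Hence C_0 ≅ Z^9, C_1 ≅ Z^12.

∂_1: C_1 → C_0 sends each edge [p,q] (with p < q) to q − p. For instance
  ∂af = f − a.
The resulting 9×12 matrix has rank 8, and its Smith normal form has invariant factors (1,1,1,1,1,1,1,1).

From H_k ≅ ker(∂_k) / im(∂_{k+1}) we obtain:

  H_1: rank ker ∂_1 − rank ∂_2 = (12 − 8) − 0 = 4, and there is no ∂_2, so H_1 ≅ Z^4.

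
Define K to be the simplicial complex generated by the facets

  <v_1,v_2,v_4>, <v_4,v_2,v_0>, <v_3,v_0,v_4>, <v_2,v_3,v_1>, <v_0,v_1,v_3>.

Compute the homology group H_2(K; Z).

H_2 ≅ 0.

Fix the vertex order v_0 < v_1 < v_2 < v_3 < v_4 and write every simplex with vertices in increasing order. Then dim K = 2 and the simplices of K are:

  0-simplices (5): [v_0], [v_1], [v_2], [v_3], [v_4]
  1-simplices (10): [v_0,v_1], [v_0,v_2], [v_0,v_3], [v_0,v_4], [v_1,v_2], [v_1,v_3], [v_1,v_4], [v_2,v_3], [v_2,v_4], [v_3,v_4]
  2-simplices (5): [v_0,v_1,v_3], [v_0,v_2,v_4], [v_0,v_3,v_4], [v_1,v_2,v_3], [v_1,v_2,v_4]

giving chain groups C_0 ≅ Z^5, C_1 ≅ Z^10, C_2 ≅ Z^5.

The boundary map ∂_1: C_1 → C_0 maps an edge to its endpoints' difference, ∂[p,q] = q − p.
The resulting 5×10 matrix has rank 4, and its Smith normal form has invariant factors (1,1,1,1).

Boundary ∂_2: C_2 → C_1 maps a triangle to the signed sum of its edges. For instance
  ∂[v_1,v_2,v_4] = [v_2,v_4] − [v_1,v_4] + [v_1,v_2],
  ∂[v_0,v_1,v_3] = [v_1,v_3] − [v_0,v_3] + [v_0,v_1].
As a 10×5 matrix over Z this has rank 5, with invariant factors (1,1,1,1,1).

From H_k ≅ ker(∂_k) / im(∂_{k+1}) we obtain:

  H_2: rank ker ∂_2 − rank ∂_3 = (5 − 5) − 0 = 0, and there is no ∂_3, so H_2 = 0.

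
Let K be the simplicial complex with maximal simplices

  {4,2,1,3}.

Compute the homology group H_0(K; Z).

We work with the vertex ordering 1 < 2 < 3 < 4. The simplices of K, each written with vertices in increasing order, are:

  0-simplices (4): [1], [2], [3], [4]
  1-simplices (6): [1,2], [1,3], [1,4], [2,3], [2,4], [3,4]
  2-simplices (4): [1,2,3], [1,2,4], [1,3,4], [2,3,4]
  3-simplices (1): [1,2,3,4]

so the chain groups are C_0 ≅ Z^4, C_1 ≅ Z^6, C_2 ≅ Z^4, C_3 ≅ Z^1.

The boundary map ∂_1: C_1 → C_0 is given by ∂[p,q] = [q] − [p]. For instance
  ∂[2,3] = [3] − [2].
This gives a 4×6 integer matrix of rank 3; reducing to Smith normal form yields diagonal entries (1,1,1).

The boundary map ∂_2: C_2 → C_1 maps a triangle to the signed sum of its edges. For instance
  ∂[1,2,4] = [2,4] − [1,4] + [1,2],
  ∂[2,3,4] = [3,4] − [2,4] + [2,3].
The resulting 6×4 matrix has rank 3, and its Smith normal form has invariant factors (1,1,1).

The boundary map ∂_3: C_3 → C_2 sends each 3-simplex σ to the alternating sum Σ_i (−1)^i (σ with its i-th vertex removed). For instance
  ∂[1,2,3,4] = [2,3,4] − [1,3,4] + [1,2,4] − [1,2,3].
As a 4×1 matrix over Z this has rank 1, with invariant factors (1).

From H_k ≅ ker(∂_k) / im(∂_{k+1}) we obtain:

  H_0: rank C_0 − rank ∂_1 = 4 − 3 = 1, and the invariant factors of ∂_1 are all 1, so H_0 = Z.

H_0 = Z.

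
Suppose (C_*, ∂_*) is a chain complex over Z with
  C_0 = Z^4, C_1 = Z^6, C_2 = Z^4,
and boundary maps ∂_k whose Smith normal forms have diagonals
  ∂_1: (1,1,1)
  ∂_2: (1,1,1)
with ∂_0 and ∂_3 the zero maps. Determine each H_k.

H_0 = Z,  H_1 = 0,  H_2 = Z.

H_0: b_0 = 4 − 0 − 3 = 1; torsion from ∂_1 factors > 1: none. So H_0 = Z.
H_1: b_1 = 6 − 3 − 3 = 0; torsion from ∂_2 factors > 1: none. So H_1 = 0.
H_2: b_2 = 4 − 3 − 0 = 1; torsion from ∂_3 factors > 1: none. So H_2 = Z.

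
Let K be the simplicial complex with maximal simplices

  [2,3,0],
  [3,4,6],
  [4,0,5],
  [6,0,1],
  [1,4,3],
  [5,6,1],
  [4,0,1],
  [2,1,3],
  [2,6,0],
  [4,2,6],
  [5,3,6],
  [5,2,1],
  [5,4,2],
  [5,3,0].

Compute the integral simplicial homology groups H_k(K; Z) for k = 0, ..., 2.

K has 7 vertices, 21 edges, 14 triangles.
rank ∂_0 = 0, rank ∂_1 = 6 ⇒ b_0 = 7 − 0 − 6 = 1; all invariant factors of ∂_1 are 1 so no torsion. So H_0 = Z.
rank ∂_1 = 6, rank ∂_2 = 13 ⇒ b_1 = 21 − 6 − 13 = 2; all invariant factors of ∂_2 are 1 so no torsion. So H_1 = Z^2.
rank ∂_2 = 13, rank ∂_3 = 0 ⇒ b_2 = 14 − 13 − 0 = 1. So H_2 = Z.

H_0 ≅ Z,  H_1 ≅ Z^2,  H_2 ≅ Z.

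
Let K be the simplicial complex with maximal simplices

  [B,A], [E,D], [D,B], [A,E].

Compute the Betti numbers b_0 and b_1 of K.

b_0 = 1, b_1 = 1.

Take the total order A < B < D < E on the vertex set. Then K (dimension 1) consists of the simplices:

  0-simplices (4): A, B, D, E
  1-simplices (4): AB, AE, BD, DE

so the chain groups are C_0 ≅ Z^4, C_1 ≅ Z^4.

Boundary ∂_1: C_1 → C_0 is given by ∂[p,q] = [q] − [p].
The resulting 4×4 matrix has rank 3, and its Smith normal form has invariant factors (1,1,1).

Now H_k = ker ∂_k / im ∂_{k+1}, so:

  H_0: rank C_0 − rank ∂_1 = 4 − 3 = 1, and the invariant factors of ∂_1 are all 1, so H_0 = Z.
  H_1: rank ker ∂_1 − rank ∂_2 = (4 − 3) − 0 = 1, and there is no ∂_2, so H_1 = Z.

Hence the Betti numbers are b_0 = 1, b_1 = 1.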